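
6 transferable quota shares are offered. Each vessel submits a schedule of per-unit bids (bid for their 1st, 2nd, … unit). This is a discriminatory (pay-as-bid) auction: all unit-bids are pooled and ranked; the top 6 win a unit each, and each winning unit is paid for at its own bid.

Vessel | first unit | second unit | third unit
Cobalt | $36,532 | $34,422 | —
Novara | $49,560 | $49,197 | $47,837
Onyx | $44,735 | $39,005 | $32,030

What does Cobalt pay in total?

Cobalt pays $36,532

Merging the schedules and taking the best 6: 49,560 (Novara-1), 49,197 (Novara-2), 47,837 (Novara-3), 44,735 (Onyx-1), 39,005 (Onyx-2), 36,532 (Cobalt-1)
Next rejected bid: $34,422 (not a price — pay-as-bid).
Cobalt's winning unit-bids: 36,532 = $36,532.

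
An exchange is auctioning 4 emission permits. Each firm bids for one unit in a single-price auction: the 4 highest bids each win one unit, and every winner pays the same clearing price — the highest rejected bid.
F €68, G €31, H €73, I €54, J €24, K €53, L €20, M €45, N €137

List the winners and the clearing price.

N, H, F, I; each pays €53

Bids ranked high→low: 137 (N), 73 (H), 68 (F), 54 (I), 53 (K), 45 (M), …
Top 4: N, H, F, I.
Clearing price = highest rejected bid = €53.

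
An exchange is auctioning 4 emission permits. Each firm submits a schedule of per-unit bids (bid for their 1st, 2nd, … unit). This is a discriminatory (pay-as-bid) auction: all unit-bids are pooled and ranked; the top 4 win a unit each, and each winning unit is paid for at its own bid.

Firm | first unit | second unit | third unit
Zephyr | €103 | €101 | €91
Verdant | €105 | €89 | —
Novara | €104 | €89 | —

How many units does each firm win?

Merging the schedules and taking the best 4: 105 (Verdant-1), 104 (Novara-1), 103 (Zephyr-1), 101 (Zephyr-2)
Next rejected bid: €91 (not a price — pay-as-bid).
Allocation: Novara 1, Verdant 1, Zephyr 2.

Novara 1, Verdant 1, Zephyr 2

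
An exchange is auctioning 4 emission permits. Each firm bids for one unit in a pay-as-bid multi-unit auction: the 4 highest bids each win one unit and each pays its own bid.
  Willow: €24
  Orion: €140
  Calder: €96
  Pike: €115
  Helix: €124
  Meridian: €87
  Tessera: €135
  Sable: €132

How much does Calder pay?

Calder pays €0

Bids ranked high→low: 140 (Orion), 135 (Tessera), 132 (Sable), 124 (Helix), 115 (Pike), 96 (Calder), …
Top 4: Orion, Tessera, Sable, Helix.
Calder does not win → €0.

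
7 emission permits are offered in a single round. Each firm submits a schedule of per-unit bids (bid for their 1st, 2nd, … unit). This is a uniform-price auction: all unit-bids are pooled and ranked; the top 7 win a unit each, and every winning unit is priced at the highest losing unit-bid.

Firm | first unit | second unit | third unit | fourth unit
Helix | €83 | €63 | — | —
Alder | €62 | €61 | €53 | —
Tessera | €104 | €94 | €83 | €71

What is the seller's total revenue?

Total revenue: €427

All unit-bids, highest first — top 7: 104 (Tessera-1), 94 (Tessera-2), 83 (Helix-1), 83 (Tessera-3), 71 (Tessera-4), 63 (Helix-2), 62 (Alder-1)
First bid not allocated: €61.
Allocation: Alder 1, Helix 2, Tessera 4. Every unit priced at €61.
Revenue = 7 × 61 = €427.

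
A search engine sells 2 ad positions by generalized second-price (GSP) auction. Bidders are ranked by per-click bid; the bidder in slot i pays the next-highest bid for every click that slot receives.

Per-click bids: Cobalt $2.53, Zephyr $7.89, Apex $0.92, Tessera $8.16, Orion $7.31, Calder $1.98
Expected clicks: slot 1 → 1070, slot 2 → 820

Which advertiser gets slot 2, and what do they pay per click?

Zephyr; $7.31 per click

Per-click bids in order: $8.16 (Tessera) > $7.89 (Zephyr) > $7.31 (Orion) > …
Slot 2 goes to the second-ranked bidder, Zephyr, who pays the next bid down: $7.31/click.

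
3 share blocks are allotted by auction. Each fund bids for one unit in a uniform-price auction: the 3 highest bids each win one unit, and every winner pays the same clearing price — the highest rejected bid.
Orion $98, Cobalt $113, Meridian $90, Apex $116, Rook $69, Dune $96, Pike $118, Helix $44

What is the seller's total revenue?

Bids ranked high→low: 118 (Pike), 116 (Apex), 113 (Cobalt), 98 (Orion), 96 (Dune), …
The 3 highest are Pike, Apex, Cobalt.
First losing bid is Orion's $98, which sets the uniform price.
Total revenue = 3 × $98 = $294.

Total revenue: $294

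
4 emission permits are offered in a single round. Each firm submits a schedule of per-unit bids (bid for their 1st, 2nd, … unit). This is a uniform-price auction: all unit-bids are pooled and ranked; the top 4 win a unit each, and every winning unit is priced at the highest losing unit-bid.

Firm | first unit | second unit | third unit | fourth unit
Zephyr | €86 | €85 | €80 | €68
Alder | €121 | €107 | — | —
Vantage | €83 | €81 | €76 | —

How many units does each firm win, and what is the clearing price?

All unit-bids, highest first — top 4: 121 (Alder-1), 107 (Alder-2), 86 (Zephyr-1), 85 (Zephyr-2)
The (k+1)-th unit-bid is €83.
Allocation: Alder 2, Zephyr 2.

Alder 2, Zephyr 2; clearing price €83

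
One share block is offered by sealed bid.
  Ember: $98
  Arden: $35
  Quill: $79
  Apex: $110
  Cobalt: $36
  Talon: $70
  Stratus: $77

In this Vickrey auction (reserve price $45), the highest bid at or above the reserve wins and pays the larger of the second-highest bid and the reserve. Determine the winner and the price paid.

Rule: the highest bid at or above the reserve wins and pays the larger of the second-highest bid and the reserve.
Bids ranked: 110 (Apex) > 98 (Ember) > 79 (Quill) > 77 (Stratus) > 70 (Talon) > 36 (Cobalt) > …
Apex has the top bid at or above the reserve ($110).
Second-highest bid $98 exceeds the reserve $45 → payment $98.

Apex pays $98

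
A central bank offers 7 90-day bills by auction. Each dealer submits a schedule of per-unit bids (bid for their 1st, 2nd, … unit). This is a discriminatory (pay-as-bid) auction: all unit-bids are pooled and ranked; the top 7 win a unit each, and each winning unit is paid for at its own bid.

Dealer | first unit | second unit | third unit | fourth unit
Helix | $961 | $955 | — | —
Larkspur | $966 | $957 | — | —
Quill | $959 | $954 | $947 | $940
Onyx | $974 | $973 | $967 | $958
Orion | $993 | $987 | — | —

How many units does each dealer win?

Helix 1, Larkspur 1, Onyx 3, Orion 2

All unit-bids, highest first — top 7: 993 (Orion-1), 987 (Orion-2), 974 (Onyx-1), 973 (Onyx-2), 967 (Onyx-3), 966 (Larkspur-1), 961 (Helix-1)
Next rejected bid: $959 (not a price — pay-as-bid).
Allocation: Helix 1, Larkspur 1, Onyx 3, Orion 2.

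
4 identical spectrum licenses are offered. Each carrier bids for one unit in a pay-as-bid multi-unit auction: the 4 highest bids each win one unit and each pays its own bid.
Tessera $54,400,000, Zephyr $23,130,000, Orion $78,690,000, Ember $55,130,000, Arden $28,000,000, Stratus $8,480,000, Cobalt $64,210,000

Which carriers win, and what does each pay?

Sorting: 78,690,000 (Orion), 64,210,000 (Cobalt), 55,130,000 (Ember), 54,400,000 (Tessera), 28,000,000 (Arden), 23,130,000 (Zephyr), …
The 4 highest are Orion, Cobalt, Ember, Tessera.
Each winner pays its own bid: Orion $78,690,000, Cobalt $64,210,000, Ember $55,130,000, Tessera $54,400,000.

Orion $78,690,000, Cobalt $64,210,000, Ember $55,130,000, Tessera $54,400,000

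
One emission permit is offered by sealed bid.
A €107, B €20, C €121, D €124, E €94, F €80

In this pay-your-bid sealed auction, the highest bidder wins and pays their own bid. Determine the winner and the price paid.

Rule: the highest bidder wins and pays their own bid.
Bids ranked: 124 (D) > 121 (C) > 107 (A) > 94 (E) > 80 (F) > 20 (B)
D is highest → pays own bid, €124.

D pays €124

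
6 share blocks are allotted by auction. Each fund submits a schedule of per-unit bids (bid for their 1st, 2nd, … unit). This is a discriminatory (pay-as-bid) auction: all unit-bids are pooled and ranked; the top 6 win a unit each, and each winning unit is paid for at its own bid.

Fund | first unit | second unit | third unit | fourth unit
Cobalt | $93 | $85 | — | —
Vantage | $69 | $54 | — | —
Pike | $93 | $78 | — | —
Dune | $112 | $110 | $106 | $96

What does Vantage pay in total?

All unit-bids, highest first — top 6: 112 (Dune-1), 110 (Dune-2), 106 (Dune-3), 96 (Dune-4), 93 (Cobalt-1), 93 (Pike-1)
Next rejected bid: $85 (not a price — pay-as-bid).
Vantage wins no units.

Vantage pays $0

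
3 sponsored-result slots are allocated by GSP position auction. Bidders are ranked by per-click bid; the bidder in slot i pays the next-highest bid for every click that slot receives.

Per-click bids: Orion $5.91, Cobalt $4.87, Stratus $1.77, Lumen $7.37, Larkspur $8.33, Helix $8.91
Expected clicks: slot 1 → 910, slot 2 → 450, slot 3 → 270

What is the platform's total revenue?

Ranked by bid: $8.91 (Helix) > $8.33 (Larkspur) > $7.37 (Lumen) > $5.91 (Orion) > …
Slot 1: Helix pays $8.33 × 910 = $7580.30
Slot 2: Larkspur pays $7.37 × 450 = $3316.50
Slot 3: Lumen pays $5.91 × 270 = $1595.70
Total = $12492.50

Total revenue: $12492.50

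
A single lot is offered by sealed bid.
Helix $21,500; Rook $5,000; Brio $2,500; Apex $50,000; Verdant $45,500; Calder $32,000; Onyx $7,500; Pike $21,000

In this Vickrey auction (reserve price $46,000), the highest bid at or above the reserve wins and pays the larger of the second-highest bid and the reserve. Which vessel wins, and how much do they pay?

Sorting bids: 50,000 (Apex) > 45,500 (Verdant) > 32,000 (Calder) > 21,500 (Helix) > 21,000 (Pike) > 7,500 (Onyx) > …
Highest eligible bid: Apex at $50,000.
max(second-highest $45,500, reserve $46,000) = $46,000.

Apex pays $46,000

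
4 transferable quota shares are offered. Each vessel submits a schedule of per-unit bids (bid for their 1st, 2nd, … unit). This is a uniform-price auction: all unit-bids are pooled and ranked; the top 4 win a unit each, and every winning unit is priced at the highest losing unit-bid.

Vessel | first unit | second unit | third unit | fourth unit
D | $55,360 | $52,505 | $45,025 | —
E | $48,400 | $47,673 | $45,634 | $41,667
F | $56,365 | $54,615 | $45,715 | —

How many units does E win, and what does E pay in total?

All unit-bids, highest first — top 4: 56,365 (F-1), 55,360 (D-1), 54,615 (F-2), 52,505 (D-2)
The (k+1)-th unit-bid is $48,400.
E wins 0 unit(s) at $48,400 each.

E: 0 units, pays $0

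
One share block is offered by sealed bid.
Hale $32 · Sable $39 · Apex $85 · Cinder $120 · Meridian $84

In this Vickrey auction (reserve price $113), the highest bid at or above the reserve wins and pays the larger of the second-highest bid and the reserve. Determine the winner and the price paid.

Cinder pays $113

Bids in order: 120 (Cinder) > 85 (Apex) > 84 (Meridian) > 39 (Sable) > 32 (Hale)
Highest eligible bid: Cinder at $120.
max(second-highest $85, reserve $113) = $113.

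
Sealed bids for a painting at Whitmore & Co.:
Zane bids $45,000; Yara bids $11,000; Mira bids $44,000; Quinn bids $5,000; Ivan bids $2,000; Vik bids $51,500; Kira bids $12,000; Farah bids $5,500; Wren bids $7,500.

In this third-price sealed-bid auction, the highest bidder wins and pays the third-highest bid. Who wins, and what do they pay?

Vik pays $44,000

Rule: the highest bidder wins and pays the third-highest bid.
Sorting bids: 51,500 (Vik) > 45,000 (Zane) > 44,000 (Mira) > 12,000 (Kira) > 11,000 (Yara) > 7,500 (Wren) > …
Vik is highest; pays the third-highest bid, $44,000.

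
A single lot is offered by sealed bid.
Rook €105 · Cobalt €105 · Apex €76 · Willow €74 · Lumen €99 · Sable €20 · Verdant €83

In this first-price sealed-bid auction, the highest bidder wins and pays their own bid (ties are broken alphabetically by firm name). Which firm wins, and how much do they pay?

Bids in order: 105 (Cobalt) > 105 (Rook) > 99 (Lumen) > 83 (Verdant) > 76 (Apex) > 74 (Willow) > …
Cobalt and Rook tie at €105; tie-break gives it to Cobalt.
Cobalt has the highest bid and pays exactly that: €105.

Cobalt pays €105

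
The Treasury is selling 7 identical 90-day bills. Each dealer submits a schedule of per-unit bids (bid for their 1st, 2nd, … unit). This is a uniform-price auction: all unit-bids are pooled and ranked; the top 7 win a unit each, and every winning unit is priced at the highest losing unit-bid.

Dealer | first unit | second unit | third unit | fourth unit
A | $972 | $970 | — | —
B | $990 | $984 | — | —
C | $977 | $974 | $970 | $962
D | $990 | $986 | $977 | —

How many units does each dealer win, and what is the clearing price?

All unit-bids, highest first — top 7: 990 (B-1), 990 (D-1), 986 (D-2), 984 (B-2), 977 (C-1), 977 (D-3), 974 (C-2)
First bid not allocated: $972.
Allocation: B 2, C 2, D 3.

B 2, C 2, D 3; clearing price $972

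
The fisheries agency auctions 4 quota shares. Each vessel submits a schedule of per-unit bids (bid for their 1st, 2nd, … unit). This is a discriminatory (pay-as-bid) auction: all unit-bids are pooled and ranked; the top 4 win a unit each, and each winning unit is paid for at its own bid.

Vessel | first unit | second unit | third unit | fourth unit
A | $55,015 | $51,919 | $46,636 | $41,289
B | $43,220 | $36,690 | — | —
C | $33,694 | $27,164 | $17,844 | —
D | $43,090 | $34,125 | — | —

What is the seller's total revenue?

Total revenue: $196,790

All unit-bids, highest first — top 4: 55,015 (A-1), 51,919 (A-2), 46,636 (A-3), 43,220 (B-1)
Next rejected bid: $43,090 (not a price — pay-as-bid).
Each winning unit pays its own bid.
Revenue = 55,015 + 51,919 + 46,636 + 43,220 = $196,790.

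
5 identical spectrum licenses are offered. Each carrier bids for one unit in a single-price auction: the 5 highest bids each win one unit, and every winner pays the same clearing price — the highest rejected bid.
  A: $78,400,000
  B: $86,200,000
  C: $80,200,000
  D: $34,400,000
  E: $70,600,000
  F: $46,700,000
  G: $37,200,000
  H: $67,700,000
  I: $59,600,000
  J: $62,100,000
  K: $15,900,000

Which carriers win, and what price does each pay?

Ordering the bids: 86,200,000 (B), 80,200,000 (C), 78,400,000 (A), 70,600,000 (E), 67,700,000 (H), 62,100,000 (J), 59,600,000 (I), …
The 5 highest are B, C, A, E, H.
Highest unsuccessful bid: $62,100,000 → clearing price.

B, C, A, E, H; each pays $62,100,000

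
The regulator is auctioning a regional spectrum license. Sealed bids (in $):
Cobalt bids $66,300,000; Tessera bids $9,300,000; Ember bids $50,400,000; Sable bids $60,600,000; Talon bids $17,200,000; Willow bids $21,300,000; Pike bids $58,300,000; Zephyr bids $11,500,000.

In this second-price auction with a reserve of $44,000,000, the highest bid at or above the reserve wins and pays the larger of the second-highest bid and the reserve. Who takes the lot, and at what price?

Sorting bids: 66,300,000 (Cobalt) > 60,600,000 (Sable) > 58,300,000 (Pike) > 50,400,000 (Ember) > 21,300,000 (Willow) > 17,200,000 (Talon) > …
Cobalt has the top bid at or above the reserve ($66,300,000).
max(second-highest $60,600,000, reserve $44,000,000) = $60,600,000; the reserve does not bind.

Cobalt pays $60,600,000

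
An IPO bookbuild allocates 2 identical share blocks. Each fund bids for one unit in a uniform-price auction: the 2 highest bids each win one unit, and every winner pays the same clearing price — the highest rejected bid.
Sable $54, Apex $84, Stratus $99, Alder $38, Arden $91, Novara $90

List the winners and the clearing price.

Stratus, Arden; each pays $90

Ordering the bids: 99 (Stratus), 91 (Arden), 90 (Novara), 84 (Apex), …
Top 2: Stratus, Arden.
First losing bid is Novara's $90, which sets the uniform price.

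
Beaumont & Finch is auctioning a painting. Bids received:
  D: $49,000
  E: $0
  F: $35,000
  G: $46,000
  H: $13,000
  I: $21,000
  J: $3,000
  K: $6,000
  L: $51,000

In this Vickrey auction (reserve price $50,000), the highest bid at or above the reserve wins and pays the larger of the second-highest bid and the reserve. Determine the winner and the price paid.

Vickrey auction (reserve price $50,000): the highest bid at or above the reserve wins and pays the larger of the second-highest bid and the reserve.
Bids ranked: 51,000 (L) > 49,000 (D) > 46,000 (G) > 35,000 (F) > 21,000 (I) > 13,000 (H) > …
Highest eligible bid: L at $51,000.
Second-highest bid $49,000 is below the reserve $50,000, so the reserve binds → payment $50,000.

L pays $50,000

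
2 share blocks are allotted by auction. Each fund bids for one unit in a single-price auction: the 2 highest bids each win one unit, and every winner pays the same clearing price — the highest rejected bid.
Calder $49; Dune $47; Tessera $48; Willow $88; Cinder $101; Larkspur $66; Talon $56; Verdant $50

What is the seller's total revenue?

Ordering the bids: 101 (Cinder), 88 (Willow), 66 (Larkspur), 56 (Talon), …
The 2 highest are Cinder, Willow.
Highest unsuccessful bid: $66 → clearing price.
Total revenue = 2 × $66 = $132.

Total revenue: $132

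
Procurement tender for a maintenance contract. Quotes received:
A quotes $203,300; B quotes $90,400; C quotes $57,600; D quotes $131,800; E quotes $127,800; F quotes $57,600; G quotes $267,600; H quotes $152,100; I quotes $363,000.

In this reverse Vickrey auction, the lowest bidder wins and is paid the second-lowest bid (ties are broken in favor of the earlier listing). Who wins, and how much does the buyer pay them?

Rule: the lowest bidder wins and is paid the second-lowest bid.
Bids ranked: 57,600 (C) < 57,600 (F) < 90,400 (B) < 127,800 (E) < 131,800 (D) < 152,100 (H) < …
Tie at $57,600 → C wins by tie-break.
Second-price: C is paid F's bid of $57,600.

C is paid $57,600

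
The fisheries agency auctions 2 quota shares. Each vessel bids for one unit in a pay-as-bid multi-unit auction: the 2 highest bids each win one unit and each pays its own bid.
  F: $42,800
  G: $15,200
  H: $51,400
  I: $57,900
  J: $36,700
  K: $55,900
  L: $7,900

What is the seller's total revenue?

Ordering the bids: 57,900 (I), 55,900 (K), 51,400 (H), 42,800 (F), …
Winners (2 units): I, K.
Total revenue = 57,900 + 55,900 = $113,800.

Total revenue: $113,800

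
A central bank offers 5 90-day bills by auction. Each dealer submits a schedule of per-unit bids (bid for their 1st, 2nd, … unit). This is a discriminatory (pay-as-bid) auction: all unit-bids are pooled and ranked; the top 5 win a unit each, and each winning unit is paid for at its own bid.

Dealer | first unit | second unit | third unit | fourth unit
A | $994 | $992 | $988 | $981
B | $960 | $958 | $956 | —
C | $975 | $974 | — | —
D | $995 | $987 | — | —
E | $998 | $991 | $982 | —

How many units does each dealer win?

All unit-bids, highest first — top 5: 998 (E-1), 995 (D-1), 994 (A-1), 992 (A-2), 991 (E-2)
Next rejected bid: $988 (not a price — pay-as-bid).
Allocation: A 2, D 1, E 2.

A 2, D 1, E 2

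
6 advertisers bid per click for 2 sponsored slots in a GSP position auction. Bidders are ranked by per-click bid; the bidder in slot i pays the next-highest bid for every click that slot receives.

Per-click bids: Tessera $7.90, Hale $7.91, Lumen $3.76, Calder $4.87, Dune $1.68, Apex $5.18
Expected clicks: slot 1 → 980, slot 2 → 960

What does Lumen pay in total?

Ranked by bid: $7.91 (Hale) > $7.90 (Tessera) > $5.18 (Apex) > …
Lumen ranks below slot 2 → no slot, pays nothing.

Lumen pays $0.00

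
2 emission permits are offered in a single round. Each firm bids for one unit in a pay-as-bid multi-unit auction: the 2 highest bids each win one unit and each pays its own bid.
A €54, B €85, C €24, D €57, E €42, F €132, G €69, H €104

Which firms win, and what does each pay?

F €132, H €104

Bids ranked high→low: 132 (F), 104 (H), 85 (B), 69 (G), …
Top 2: F, H.
Each winner pays its own bid: F €132, H €104.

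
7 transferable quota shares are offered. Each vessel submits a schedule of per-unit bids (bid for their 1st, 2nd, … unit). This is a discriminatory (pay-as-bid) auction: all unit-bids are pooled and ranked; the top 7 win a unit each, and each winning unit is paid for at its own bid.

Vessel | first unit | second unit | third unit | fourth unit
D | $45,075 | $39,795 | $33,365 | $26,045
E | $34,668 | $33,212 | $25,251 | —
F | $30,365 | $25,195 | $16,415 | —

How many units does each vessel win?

Merging the schedules and taking the best 7: 45,075 (D-1), 39,795 (D-2), 34,668 (E-1), 33,365 (D-3), 33,212 (E-2), 30,365 (F-1), 26,045 (D-4)
Next rejected bid: $25,251 (not a price — pay-as-bid).
Allocation: D 4, E 2, F 1.

D 4, E 2, F 1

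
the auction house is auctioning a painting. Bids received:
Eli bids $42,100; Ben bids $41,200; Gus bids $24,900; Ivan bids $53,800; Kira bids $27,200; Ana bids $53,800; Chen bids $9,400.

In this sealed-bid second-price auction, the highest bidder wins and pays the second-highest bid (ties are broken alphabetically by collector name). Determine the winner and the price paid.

Ana pays $53,800

Sealed-bid second-price auction: the highest bidder wins and pays the second-highest bid.
Bids in order: 53,800 (Ana) > 53,800 (Ivan) > 42,100 (Eli) > 41,200 (Ben) > 27,200 (Kira) > 24,900 (Gus) > …
Ana and Ivan tie at $53,800; tie-break gives it to Ana.
Second-price: Ana pays Ivan's bid of $53,800.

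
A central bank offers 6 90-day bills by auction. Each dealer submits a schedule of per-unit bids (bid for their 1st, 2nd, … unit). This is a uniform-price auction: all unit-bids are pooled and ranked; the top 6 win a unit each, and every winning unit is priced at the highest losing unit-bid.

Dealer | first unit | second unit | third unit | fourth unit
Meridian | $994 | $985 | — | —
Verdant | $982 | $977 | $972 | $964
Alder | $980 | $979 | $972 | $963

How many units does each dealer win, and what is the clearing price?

Alder 2, Meridian 2, Verdant 2; clearing price $972

Merging the schedules and taking the best 6: 994 (Meridian-1), 985 (Meridian-2), 982 (Verdant-1), 980 (Alder-1), 979 (Alder-2), 977 (Verdant-2)
The (k+1)-th unit-bid is $972.
Allocation: Alder 2, Meridian 2, Verdant 2.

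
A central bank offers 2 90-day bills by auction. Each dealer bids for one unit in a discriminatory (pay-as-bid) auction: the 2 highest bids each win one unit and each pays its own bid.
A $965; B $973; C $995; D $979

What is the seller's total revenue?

Total revenue: $1,974

Bids ranked high→low: 995 (C), 979 (D), 973 (B), 965 (A)
The 2 highest are C, D.
Total revenue = 995 + 979 = $1,974.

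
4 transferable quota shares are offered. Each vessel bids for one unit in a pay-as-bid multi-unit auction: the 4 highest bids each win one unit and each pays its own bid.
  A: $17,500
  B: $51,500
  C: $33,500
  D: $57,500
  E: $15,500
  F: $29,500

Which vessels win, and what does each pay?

Bids ranked high→low: 57,500 (D), 51,500 (B), 33,500 (C), 29,500 (F), 17,500 (A), 15,500 (E)
Top 4: D, B, C, F.
Each winner pays its own bid: D $57,500, B $51,500, C $33,500, F $29,500.

D $57,500, B $51,500, C $33,500, F $29,500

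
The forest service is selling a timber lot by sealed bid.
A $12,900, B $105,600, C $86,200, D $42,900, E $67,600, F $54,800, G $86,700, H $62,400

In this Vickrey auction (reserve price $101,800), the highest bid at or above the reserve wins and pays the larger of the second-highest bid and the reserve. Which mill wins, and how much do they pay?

B pays $101,800

Rule: the highest bid at or above the reserve wins and pays the larger of the second-highest bid and the reserve.
Sorting bids: 105,600 (B) > 86,700 (G) > 86,200 (C) > 67,600 (E) > 62,400 (H) > 54,800 (F) > …
Highest eligible bid: B at $105,600.
max(second-highest $86,700, reserve $101,800) = $101,800.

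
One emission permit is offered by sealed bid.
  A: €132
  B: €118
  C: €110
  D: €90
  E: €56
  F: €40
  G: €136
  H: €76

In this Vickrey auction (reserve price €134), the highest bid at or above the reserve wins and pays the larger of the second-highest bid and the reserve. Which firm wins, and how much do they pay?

G pays €134

Bids in order: 136 (G) > 132 (A) > 118 (B) > 110 (C) > 90 (D) > 76 (H) > …
Highest eligible bid: G at €136.
max(second-highest €132, reserve €134) = €134.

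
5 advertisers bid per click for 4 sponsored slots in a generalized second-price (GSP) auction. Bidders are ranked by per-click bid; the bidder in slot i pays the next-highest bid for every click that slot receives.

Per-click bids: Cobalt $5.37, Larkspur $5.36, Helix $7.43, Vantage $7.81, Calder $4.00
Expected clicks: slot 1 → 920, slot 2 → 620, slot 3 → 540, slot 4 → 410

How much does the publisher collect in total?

Total revenue: $14699.40

Per-click bids in order: $7.81 (Vantage) > $7.43 (Helix) > $5.37 (Cobalt) > $5.36 (Larkspur) > $4.00 (Calder)
Slot 1: Vantage pays $7.43 × 920 = $6835.60
Slot 2: Helix pays $5.37 × 620 = $3329.40
Slot 3: Cobalt pays $5.36 × 540 = $2894.40
Slot 4: Larkspur pays $4.00 × 410 = $1640.00
Total = $14699.40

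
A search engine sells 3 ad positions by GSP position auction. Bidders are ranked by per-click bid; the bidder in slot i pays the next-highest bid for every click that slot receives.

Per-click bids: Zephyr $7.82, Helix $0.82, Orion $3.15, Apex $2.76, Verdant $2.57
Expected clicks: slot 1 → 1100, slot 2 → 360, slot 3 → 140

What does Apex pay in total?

Apex pays $359.80

Sorting advertisers: $7.82 (Zephyr) > $3.15 (Orion) > $2.76 (Apex) > $2.57 (Verdant) > …
Apex holds slot 3 → pays next bid $2.57 × 140 clicks = $359.80.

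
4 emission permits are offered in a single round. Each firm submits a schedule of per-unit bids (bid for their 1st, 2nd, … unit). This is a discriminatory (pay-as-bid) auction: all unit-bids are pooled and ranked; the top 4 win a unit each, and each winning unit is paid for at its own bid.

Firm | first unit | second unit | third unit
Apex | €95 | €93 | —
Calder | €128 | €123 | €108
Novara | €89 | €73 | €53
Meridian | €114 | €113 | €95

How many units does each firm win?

Pooled unit-bids ranked (top 4): 128 (Calder-1), 123 (Calder-2), 114 (Meridian-1), 113 (Meridian-2)
Next rejected bid: €108 (not a price — pay-as-bid).
Allocation: Calder 2, Meridian 2.

Calder 2, Meridian 2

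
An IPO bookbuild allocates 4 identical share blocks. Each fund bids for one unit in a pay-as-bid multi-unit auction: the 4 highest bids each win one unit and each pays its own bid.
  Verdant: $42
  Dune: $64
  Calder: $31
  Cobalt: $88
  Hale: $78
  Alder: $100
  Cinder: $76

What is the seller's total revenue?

Total revenue: $342

Sorting: 100 (Alder), 88 (Cobalt), 78 (Hale), 76 (Cinder), 64 (Dune), 42 (Verdant), …
Winners (4 units): Alder, Cobalt, Hale, Cinder.
Total revenue = 100 + 88 + 78 + 76 = $342.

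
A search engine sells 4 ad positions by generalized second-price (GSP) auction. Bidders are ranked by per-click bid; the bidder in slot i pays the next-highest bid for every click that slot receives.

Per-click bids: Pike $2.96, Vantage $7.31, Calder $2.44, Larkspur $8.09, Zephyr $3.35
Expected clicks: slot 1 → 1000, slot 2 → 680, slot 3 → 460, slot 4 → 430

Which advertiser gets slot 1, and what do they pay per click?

Sorting advertisers: $8.09 (Larkspur) > $7.31 (Vantage) > $3.35 (Zephyr) > $2.96 (Pike) > $2.44 (Calder)
Slot 1 goes to the first-ranked bidder, Larkspur, who pays the next bid down: $7.31/click.

Larkspur; $7.31 per click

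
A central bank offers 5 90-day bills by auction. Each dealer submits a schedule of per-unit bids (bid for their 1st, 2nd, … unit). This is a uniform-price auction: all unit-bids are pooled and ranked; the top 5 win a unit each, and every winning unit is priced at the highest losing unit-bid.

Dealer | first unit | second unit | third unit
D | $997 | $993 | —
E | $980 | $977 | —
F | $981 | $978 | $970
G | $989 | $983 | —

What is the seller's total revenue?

Pooled unit-bids ranked (top 5): 997 (D-1), 993 (D-2), 989 (G-1), 983 (G-2), 981 (F-1)
The (k+1)-th unit-bid is $980.
Allocation: D 2, F 1, G 2. Every unit priced at $980.
Revenue = 5 × 980 = $4,900.

Total revenue: $4,900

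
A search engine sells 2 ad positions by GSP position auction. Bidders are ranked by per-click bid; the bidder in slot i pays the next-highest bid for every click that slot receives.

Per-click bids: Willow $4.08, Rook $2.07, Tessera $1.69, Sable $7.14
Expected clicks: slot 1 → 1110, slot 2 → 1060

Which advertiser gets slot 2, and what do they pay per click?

Sorting advertisers: $7.14 (Sable) > $4.08 (Willow) > $2.07 (Rook) > …
Slot 2 goes to the second-ranked bidder, Willow, who pays the next bid down: $2.07/click.

Willow; $2.07 per click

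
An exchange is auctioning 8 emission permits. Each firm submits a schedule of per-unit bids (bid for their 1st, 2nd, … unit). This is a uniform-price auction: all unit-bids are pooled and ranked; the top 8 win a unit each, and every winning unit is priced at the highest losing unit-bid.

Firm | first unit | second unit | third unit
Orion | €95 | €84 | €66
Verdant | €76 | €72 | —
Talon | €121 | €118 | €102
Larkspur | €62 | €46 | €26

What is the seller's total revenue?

Total revenue: €496

Merging the schedules and taking the best 8: 121 (Talon-1), 118 (Talon-2), 102 (Talon-3), 95 (Orion-1), 84 (Orion-2), 76 (Verdant-1), 72 (Verdant-2), 66 (Orion-3)
First bid not allocated: €62.
Allocation: Orion 3, Talon 3, Verdant 2. Every unit priced at €62.
Revenue = 8 × 62 = €496.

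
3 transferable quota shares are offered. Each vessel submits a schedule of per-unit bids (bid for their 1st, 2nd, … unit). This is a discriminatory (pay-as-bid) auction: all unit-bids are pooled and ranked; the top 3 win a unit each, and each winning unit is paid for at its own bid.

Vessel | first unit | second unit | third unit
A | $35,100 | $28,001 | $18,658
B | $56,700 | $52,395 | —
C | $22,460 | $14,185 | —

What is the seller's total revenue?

Total revenue: $144,195

All unit-bids, highest first — top 3: 56,700 (B-1), 52,395 (B-2), 35,100 (A-1)
Next rejected bid: $28,001 (not a price — pay-as-bid).
Each winning unit pays its own bid.
Revenue = 56,700 + 52,395 + 35,100 = $144,195.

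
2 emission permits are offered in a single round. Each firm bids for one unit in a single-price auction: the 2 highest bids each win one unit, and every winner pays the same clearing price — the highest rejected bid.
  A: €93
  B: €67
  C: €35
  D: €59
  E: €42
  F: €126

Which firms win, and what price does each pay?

Sorting: 126 (F), 93 (A), 67 (B), 59 (D), …
Winners (2 units): F, A.
First losing bid is B's €67, which sets the uniform price.

F, A; each pays €67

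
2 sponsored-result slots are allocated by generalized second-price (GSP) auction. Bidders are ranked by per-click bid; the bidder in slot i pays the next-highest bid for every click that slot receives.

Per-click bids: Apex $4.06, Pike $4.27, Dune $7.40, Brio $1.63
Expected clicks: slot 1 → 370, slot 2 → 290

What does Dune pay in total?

Sorting advertisers: $7.40 (Dune) > $4.27 (Pike) > $4.06 (Apex) > …
Dune holds slot 1 → pays next bid $4.27 × 370 clicks = $1579.90.

Dune pays $1579.90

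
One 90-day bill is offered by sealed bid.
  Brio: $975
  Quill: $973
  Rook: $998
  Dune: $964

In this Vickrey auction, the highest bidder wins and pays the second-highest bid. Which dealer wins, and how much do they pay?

Bids ranked: 998 (Rook) > 975 (Brio) > 973 (Quill) > 964 (Dune)
Second-price: Rook pays Brio's bid of $975.

Rook pays $975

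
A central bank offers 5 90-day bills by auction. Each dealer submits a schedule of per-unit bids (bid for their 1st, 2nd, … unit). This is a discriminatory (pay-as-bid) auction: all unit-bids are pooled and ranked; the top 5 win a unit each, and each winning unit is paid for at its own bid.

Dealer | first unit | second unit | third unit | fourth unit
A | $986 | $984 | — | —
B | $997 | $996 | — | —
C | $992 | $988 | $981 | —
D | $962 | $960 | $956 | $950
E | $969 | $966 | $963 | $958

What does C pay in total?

Merging the schedules and taking the best 5: 997 (B-1), 996 (B-2), 992 (C-1), 988 (C-2), 986 (A-1)
Next rejected bid: $984 (not a price — pay-as-bid).
C's winning unit-bids: 992 + 988 = $1,980.

C pays $1,980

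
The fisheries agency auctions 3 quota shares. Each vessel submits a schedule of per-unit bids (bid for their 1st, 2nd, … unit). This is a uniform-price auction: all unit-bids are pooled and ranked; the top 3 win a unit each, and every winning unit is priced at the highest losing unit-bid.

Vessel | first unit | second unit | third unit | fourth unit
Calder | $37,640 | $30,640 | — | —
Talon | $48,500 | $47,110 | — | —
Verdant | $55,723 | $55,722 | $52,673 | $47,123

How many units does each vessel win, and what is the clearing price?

Verdant 3; clearing price $48,500

All unit-bids, highest first — top 3: 55,723 (Verdant-1), 55,722 (Verdant-2), 52,673 (Verdant-3)
Highest rejected unit-bid = $48,500.
Allocation: Verdant 3.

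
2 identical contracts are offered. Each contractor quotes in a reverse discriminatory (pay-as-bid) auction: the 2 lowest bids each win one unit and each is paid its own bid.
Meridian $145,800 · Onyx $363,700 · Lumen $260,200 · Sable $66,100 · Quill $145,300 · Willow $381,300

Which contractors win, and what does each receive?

Sorting: 66,100 (Sable), 145,300 (Quill), 145,800 (Meridian), 260,200 (Lumen), …
The 2 lowest are Sable, Quill.
Each winner is paid its own bid: Sable $66,100, Quill $145,300.

Sable $66,100, Quill $145,300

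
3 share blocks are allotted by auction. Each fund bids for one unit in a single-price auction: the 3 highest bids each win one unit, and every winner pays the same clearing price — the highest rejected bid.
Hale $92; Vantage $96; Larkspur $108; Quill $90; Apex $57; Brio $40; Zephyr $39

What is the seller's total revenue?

Total revenue: $270

Ordering the bids: 108 (Larkspur), 96 (Vantage), 92 (Hale), 90 (Quill), 57 (Apex), …
Winners (3 units): Larkspur, Vantage, Hale.
First losing bid is Quill's $90, which sets the uniform price.
Total revenue = 3 × $90 = $270.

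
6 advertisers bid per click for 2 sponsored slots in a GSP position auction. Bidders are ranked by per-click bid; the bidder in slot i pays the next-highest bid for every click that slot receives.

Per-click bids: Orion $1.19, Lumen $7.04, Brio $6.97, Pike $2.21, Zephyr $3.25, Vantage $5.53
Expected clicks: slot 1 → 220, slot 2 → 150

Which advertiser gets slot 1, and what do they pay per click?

Ranked by bid: $7.04 (Lumen) > $6.97 (Brio) > $5.53 (Vantage) > …
Slot 1 goes to the first-ranked bidder, Lumen, who pays the next bid down: $6.97/click.

Lumen; $6.97 per click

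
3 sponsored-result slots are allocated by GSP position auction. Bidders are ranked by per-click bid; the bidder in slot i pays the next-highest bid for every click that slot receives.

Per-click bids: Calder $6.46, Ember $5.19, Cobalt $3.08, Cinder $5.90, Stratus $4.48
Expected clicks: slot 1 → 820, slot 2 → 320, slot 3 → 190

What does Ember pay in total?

Ember pays $851.20

Sorting advertisers: $6.46 (Calder) > $5.90 (Cinder) > $5.19 (Ember) > $4.48 (Stratus) > …
Ember holds slot 3 → pays next bid $4.48 × 190 clicks = $851.20.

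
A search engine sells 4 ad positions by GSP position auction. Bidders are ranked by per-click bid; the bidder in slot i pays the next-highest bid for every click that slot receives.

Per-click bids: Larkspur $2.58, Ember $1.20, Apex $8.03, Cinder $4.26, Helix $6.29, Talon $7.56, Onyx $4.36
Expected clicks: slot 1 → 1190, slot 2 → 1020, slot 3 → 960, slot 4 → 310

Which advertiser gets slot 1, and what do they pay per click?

Apex; $7.56 per click

Sorting advertisers: $8.03 (Apex) > $7.56 (Talon) > $6.29 (Helix) > $4.36 (Onyx) > $4.26 (Cinder) > …
Slot 1 goes to the first-ranked bidder, Apex, who pays the next bid down: $7.56/click.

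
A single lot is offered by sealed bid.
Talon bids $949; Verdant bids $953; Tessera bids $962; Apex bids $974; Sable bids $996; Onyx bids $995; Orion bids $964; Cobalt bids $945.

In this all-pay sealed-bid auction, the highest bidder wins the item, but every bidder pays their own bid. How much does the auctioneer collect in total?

Sorting bids: 996 (Sable) > 995 (Onyx) > 974 (Apex) > 964 (Orion) > 962 (Tessera) > 953 (Verdant) > …
Every bidder forfeits their bid regardless of winning.
Revenue = 949 + 953 + 962 + 974 + 996 + 995 + 964 + 945 = $7,738.

Total revenue: $7,738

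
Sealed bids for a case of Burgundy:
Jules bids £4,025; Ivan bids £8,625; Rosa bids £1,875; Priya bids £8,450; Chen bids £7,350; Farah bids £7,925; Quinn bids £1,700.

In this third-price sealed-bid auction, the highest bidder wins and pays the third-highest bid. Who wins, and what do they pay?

Ivan pays £7,925

Bids in order: 8,625 (Ivan) > 8,450 (Priya) > 7,925 (Farah) > 7,350 (Chen) > 4,025 (Jules) > 1,875 (Rosa) > …
Ivan is highest; pays the third-highest bid, £7,925.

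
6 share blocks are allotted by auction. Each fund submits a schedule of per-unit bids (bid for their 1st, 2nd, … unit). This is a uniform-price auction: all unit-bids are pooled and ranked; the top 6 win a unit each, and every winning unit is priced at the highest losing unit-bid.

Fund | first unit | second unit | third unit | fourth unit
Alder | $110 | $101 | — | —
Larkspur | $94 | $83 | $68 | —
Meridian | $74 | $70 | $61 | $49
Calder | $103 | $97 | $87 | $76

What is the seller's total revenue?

Total revenue: $498

Pooled unit-bids ranked (top 6): 110 (Alder-1), 103 (Calder-1), 101 (Alder-2), 97 (Calder-2), 94 (Larkspur-1), 87 (Calder-3)
Highest rejected unit-bid = $83.
Allocation: Alder 2, Calder 3, Larkspur 1. Every unit priced at $83.
Revenue = 6 × 83 = $498.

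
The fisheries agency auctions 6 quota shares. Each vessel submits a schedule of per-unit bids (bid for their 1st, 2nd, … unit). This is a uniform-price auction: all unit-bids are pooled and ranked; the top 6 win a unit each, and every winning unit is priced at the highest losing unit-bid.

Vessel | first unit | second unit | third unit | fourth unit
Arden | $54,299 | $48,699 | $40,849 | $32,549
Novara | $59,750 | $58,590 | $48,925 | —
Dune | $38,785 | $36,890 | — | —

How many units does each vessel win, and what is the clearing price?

Merging the schedules and taking the best 6: 59,750 (Novara-1), 58,590 (Novara-2), 54,299 (Arden-1), 48,925 (Novara-3), 48,699 (Arden-2), 40,849 (Arden-3)
First bid not allocated: $38,785.
Allocation: Arden 3, Novara 3.

Arden 3, Novara 3; clearing price $38,785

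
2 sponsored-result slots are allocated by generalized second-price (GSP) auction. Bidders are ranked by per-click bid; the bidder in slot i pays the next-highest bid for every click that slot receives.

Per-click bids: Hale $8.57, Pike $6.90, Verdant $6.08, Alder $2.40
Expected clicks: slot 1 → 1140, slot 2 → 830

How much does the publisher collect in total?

Sorting advertisers: $8.57 (Hale) > $6.90 (Pike) > $6.08 (Verdant) > …
Slot 1: Hale pays $6.90 × 1140 = $7866.00
Slot 2: Pike pays $6.08 × 830 = $5046.40
Total = $12912.40

Total revenue: $12912.40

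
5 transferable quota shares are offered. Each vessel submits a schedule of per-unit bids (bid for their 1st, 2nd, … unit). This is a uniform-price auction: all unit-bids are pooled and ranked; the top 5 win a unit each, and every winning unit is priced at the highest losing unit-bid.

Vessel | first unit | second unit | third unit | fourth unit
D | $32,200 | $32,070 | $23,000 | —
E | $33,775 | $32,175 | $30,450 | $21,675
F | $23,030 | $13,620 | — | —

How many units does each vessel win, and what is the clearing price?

Pooled unit-bids ranked (top 5): 33,775 (E-1), 32,200 (D-1), 32,175 (E-2), 32,070 (D-2), 30,450 (E-3)
First bid not allocated: $23,030.
Allocation: D 2, E 3.

D 2, E 3; clearing price $23,030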